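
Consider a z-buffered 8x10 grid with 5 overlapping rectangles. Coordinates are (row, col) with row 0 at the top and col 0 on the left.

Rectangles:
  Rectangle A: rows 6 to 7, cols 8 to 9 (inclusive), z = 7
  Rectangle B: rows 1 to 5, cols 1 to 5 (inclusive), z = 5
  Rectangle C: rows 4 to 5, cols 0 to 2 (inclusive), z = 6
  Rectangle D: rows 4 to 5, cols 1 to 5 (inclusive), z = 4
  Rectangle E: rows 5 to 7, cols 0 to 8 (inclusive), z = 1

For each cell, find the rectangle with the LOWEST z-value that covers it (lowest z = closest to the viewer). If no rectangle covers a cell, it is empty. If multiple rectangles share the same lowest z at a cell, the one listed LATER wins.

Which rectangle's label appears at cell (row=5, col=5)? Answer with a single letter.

Answer: E

Derivation:
Check cell (5,5):
  A: rows 6-7 cols 8-9 -> outside (row miss)
  B: rows 1-5 cols 1-5 z=5 -> covers; best now B (z=5)
  C: rows 4-5 cols 0-2 -> outside (col miss)
  D: rows 4-5 cols 1-5 z=4 -> covers; best now D (z=4)
  E: rows 5-7 cols 0-8 z=1 -> covers; best now E (z=1)
Winner: E at z=1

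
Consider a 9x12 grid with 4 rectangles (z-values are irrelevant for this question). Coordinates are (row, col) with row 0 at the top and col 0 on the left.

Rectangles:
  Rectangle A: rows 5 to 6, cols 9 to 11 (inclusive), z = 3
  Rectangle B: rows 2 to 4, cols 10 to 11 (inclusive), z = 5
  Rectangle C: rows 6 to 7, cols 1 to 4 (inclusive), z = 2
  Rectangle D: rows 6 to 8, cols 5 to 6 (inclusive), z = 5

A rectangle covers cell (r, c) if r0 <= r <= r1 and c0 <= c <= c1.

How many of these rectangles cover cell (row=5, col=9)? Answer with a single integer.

Check cell (5,9):
  A: rows 5-6 cols 9-11 -> covers
  B: rows 2-4 cols 10-11 -> outside (row miss)
  C: rows 6-7 cols 1-4 -> outside (row miss)
  D: rows 6-8 cols 5-6 -> outside (row miss)
Count covering = 1

Answer: 1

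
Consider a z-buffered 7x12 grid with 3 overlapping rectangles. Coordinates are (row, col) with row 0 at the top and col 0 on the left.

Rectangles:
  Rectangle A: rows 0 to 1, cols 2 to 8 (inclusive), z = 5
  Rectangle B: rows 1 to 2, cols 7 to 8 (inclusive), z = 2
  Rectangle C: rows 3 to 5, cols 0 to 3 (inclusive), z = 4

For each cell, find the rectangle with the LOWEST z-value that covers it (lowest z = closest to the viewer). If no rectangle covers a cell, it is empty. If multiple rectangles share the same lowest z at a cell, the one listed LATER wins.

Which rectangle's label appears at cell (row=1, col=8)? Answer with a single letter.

Check cell (1,8):
  A: rows 0-1 cols 2-8 z=5 -> covers; best now A (z=5)
  B: rows 1-2 cols 7-8 z=2 -> covers; best now B (z=2)
  C: rows 3-5 cols 0-3 -> outside (row miss)
Winner: B at z=2

Answer: B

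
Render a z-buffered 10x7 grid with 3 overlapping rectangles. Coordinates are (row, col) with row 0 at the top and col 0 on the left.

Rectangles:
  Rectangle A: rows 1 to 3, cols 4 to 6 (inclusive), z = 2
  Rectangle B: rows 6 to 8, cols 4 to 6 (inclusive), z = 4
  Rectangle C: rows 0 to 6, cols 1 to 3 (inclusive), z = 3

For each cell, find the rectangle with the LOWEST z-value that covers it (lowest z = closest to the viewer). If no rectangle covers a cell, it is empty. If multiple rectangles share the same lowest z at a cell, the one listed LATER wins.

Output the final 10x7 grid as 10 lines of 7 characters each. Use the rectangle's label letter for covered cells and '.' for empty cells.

.CCC...
.CCCAAA
.CCCAAA
.CCCAAA
.CCC...
.CCC...
.CCCBBB
....BBB
....BBB
.......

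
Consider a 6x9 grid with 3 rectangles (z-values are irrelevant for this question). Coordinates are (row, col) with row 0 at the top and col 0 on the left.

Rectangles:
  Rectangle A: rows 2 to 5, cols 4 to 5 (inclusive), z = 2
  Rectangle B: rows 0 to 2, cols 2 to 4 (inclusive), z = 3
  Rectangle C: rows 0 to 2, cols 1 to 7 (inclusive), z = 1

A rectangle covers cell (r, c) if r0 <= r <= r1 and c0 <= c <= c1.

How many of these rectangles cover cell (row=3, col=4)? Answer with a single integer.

Check cell (3,4):
  A: rows 2-5 cols 4-5 -> covers
  B: rows 0-2 cols 2-4 -> outside (row miss)
  C: rows 0-2 cols 1-7 -> outside (row miss)
Count covering = 1

Answer: 1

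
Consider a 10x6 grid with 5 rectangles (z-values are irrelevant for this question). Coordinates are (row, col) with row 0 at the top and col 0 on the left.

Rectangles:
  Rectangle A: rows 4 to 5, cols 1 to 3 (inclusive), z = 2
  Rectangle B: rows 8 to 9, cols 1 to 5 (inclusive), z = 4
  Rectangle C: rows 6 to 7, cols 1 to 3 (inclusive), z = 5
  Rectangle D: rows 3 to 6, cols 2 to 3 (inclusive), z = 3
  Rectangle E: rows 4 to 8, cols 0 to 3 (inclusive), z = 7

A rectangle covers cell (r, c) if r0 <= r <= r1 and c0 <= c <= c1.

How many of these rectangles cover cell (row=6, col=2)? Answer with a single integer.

Check cell (6,2):
  A: rows 4-5 cols 1-3 -> outside (row miss)
  B: rows 8-9 cols 1-5 -> outside (row miss)
  C: rows 6-7 cols 1-3 -> covers
  D: rows 3-6 cols 2-3 -> covers
  E: rows 4-8 cols 0-3 -> covers
Count covering = 3

Answer: 3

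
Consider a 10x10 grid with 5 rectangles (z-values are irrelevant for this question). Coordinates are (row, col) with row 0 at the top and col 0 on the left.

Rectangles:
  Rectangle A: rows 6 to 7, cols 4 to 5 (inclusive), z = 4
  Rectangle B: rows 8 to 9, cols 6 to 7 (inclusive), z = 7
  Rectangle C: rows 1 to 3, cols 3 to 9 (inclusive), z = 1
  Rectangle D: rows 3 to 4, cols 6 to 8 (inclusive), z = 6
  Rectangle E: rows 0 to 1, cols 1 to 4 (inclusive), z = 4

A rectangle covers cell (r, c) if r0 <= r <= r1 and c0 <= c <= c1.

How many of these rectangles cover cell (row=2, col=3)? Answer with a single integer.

Answer: 1

Derivation:
Check cell (2,3):
  A: rows 6-7 cols 4-5 -> outside (row miss)
  B: rows 8-9 cols 6-7 -> outside (row miss)
  C: rows 1-3 cols 3-9 -> covers
  D: rows 3-4 cols 6-8 -> outside (row miss)
  E: rows 0-1 cols 1-4 -> outside (row miss)
Count covering = 1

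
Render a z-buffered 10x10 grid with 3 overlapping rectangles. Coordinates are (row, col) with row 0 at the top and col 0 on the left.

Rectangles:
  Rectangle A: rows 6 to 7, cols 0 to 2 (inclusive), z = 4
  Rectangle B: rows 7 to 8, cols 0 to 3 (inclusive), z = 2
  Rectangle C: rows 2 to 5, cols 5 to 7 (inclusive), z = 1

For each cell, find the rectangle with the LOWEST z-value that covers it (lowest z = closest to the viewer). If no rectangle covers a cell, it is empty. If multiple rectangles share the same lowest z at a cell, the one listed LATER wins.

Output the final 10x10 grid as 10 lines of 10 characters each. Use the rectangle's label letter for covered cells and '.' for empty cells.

..........
..........
.....CCC..
.....CCC..
.....CCC..
.....CCC..
AAA.......
BBBB......
BBBB......
..........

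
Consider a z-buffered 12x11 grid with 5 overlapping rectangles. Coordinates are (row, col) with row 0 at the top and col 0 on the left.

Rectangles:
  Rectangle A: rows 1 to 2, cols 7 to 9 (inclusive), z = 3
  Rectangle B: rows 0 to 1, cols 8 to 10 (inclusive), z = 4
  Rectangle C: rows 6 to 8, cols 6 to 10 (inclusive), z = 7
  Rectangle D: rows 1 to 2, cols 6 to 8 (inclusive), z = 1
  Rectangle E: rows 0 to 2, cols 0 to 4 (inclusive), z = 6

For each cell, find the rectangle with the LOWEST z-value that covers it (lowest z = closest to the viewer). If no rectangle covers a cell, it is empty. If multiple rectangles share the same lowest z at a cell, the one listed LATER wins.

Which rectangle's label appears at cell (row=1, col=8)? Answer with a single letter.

Check cell (1,8):
  A: rows 1-2 cols 7-9 z=3 -> covers; best now A (z=3)
  B: rows 0-1 cols 8-10 z=4 -> covers; best now A (z=3)
  C: rows 6-8 cols 6-10 -> outside (row miss)
  D: rows 1-2 cols 6-8 z=1 -> covers; best now D (z=1)
  E: rows 0-2 cols 0-4 -> outside (col miss)
Winner: D at z=1

Answer: D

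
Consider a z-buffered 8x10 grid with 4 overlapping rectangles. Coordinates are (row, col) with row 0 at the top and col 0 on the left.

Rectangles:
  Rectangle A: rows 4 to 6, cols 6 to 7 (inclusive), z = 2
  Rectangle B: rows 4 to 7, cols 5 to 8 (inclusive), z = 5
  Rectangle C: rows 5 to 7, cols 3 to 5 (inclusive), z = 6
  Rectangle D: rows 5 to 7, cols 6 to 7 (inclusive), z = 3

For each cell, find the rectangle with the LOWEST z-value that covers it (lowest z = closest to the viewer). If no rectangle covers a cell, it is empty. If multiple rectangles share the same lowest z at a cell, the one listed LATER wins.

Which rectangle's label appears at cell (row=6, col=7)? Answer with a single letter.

Check cell (6,7):
  A: rows 4-6 cols 6-7 z=2 -> covers; best now A (z=2)
  B: rows 4-7 cols 5-8 z=5 -> covers; best now A (z=2)
  C: rows 5-7 cols 3-5 -> outside (col miss)
  D: rows 5-7 cols 6-7 z=3 -> covers; best now A (z=2)
Winner: A at z=2

Answer: A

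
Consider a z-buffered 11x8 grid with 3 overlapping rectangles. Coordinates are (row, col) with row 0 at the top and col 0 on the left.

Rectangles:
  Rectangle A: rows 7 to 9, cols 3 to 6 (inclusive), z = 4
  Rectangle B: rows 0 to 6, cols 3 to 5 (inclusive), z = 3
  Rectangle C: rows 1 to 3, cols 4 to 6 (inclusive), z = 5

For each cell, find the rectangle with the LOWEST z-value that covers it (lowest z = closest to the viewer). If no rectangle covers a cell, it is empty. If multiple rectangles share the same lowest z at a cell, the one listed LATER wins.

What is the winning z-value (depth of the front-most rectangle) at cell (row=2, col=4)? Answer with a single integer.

Answer: 3

Derivation:
Check cell (2,4):
  A: rows 7-9 cols 3-6 -> outside (row miss)
  B: rows 0-6 cols 3-5 z=3 -> covers; best now B (z=3)
  C: rows 1-3 cols 4-6 z=5 -> covers; best now B (z=3)
Winner: B at z=3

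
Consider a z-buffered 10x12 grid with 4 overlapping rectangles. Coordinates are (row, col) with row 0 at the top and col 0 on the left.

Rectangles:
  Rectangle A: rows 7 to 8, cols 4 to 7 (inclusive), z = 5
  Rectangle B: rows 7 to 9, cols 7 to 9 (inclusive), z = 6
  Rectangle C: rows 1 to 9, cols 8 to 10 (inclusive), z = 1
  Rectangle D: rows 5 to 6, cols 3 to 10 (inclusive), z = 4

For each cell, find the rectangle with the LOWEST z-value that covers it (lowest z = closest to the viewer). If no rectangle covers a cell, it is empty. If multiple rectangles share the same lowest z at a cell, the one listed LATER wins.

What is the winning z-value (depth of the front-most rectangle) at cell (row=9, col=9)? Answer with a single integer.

Answer: 1

Derivation:
Check cell (9,9):
  A: rows 7-8 cols 4-7 -> outside (row miss)
  B: rows 7-9 cols 7-9 z=6 -> covers; best now B (z=6)
  C: rows 1-9 cols 8-10 z=1 -> covers; best now C (z=1)
  D: rows 5-6 cols 3-10 -> outside (row miss)
Winner: C at z=1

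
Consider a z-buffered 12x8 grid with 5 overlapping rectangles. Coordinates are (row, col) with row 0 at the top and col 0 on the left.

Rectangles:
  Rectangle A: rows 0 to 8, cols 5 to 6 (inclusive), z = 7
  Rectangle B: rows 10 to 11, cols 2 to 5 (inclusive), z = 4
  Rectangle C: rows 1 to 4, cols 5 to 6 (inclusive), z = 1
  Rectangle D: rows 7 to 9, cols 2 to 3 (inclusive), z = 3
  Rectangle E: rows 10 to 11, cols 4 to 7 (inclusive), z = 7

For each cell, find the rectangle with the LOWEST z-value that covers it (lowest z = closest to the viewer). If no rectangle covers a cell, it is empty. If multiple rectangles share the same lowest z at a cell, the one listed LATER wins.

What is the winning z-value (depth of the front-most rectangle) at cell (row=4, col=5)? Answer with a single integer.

Answer: 1

Derivation:
Check cell (4,5):
  A: rows 0-8 cols 5-6 z=7 -> covers; best now A (z=7)
  B: rows 10-11 cols 2-5 -> outside (row miss)
  C: rows 1-4 cols 5-6 z=1 -> covers; best now C (z=1)
  D: rows 7-9 cols 2-3 -> outside (row miss)
  E: rows 10-11 cols 4-7 -> outside (row miss)
Winner: C at z=1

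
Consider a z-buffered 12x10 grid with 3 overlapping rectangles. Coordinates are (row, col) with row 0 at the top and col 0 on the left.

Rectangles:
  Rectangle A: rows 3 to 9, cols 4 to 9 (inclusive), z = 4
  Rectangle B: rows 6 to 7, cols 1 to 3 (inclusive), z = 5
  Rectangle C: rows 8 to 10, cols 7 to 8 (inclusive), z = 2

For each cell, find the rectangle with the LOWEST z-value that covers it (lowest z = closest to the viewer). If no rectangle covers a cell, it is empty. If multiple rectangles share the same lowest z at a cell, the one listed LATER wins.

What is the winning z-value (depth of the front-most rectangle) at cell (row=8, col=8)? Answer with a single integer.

Answer: 2

Derivation:
Check cell (8,8):
  A: rows 3-9 cols 4-9 z=4 -> covers; best now A (z=4)
  B: rows 6-7 cols 1-3 -> outside (row miss)
  C: rows 8-10 cols 7-8 z=2 -> covers; best now C (z=2)
Winner: C at z=2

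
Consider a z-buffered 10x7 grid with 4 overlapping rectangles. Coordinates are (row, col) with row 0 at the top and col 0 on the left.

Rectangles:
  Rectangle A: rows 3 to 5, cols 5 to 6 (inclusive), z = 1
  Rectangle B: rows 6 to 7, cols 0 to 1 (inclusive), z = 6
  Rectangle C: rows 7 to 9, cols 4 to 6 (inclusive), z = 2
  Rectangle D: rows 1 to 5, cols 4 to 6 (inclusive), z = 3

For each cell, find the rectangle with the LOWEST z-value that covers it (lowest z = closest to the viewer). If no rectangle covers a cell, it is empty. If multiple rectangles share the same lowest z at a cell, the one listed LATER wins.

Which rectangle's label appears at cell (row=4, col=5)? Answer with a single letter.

Answer: A

Derivation:
Check cell (4,5):
  A: rows 3-5 cols 5-6 z=1 -> covers; best now A (z=1)
  B: rows 6-7 cols 0-1 -> outside (row miss)
  C: rows 7-9 cols 4-6 -> outside (row miss)
  D: rows 1-5 cols 4-6 z=3 -> covers; best now A (z=1)
Winner: A at z=1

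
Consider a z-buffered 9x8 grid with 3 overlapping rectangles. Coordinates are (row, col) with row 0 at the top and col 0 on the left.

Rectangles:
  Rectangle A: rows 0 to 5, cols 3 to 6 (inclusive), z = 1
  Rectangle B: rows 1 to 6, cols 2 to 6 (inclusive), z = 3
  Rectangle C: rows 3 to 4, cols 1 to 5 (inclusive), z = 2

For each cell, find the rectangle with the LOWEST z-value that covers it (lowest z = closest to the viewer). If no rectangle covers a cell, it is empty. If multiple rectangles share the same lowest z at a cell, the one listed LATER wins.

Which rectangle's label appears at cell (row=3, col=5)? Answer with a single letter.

Answer: A

Derivation:
Check cell (3,5):
  A: rows 0-5 cols 3-6 z=1 -> covers; best now A (z=1)
  B: rows 1-6 cols 2-6 z=3 -> covers; best now A (z=1)
  C: rows 3-4 cols 1-5 z=2 -> covers; best now A (z=1)
Winner: A at z=1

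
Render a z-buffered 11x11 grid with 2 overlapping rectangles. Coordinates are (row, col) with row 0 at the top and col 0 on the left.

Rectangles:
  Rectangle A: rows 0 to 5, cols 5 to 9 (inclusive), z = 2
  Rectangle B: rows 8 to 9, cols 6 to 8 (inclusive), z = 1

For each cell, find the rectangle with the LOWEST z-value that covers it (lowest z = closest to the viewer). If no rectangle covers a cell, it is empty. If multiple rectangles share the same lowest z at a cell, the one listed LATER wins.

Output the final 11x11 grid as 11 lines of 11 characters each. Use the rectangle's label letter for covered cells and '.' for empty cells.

.....AAAAA.
.....AAAAA.
.....AAAAA.
.....AAAAA.
.....AAAAA.
.....AAAAA.
...........
...........
......BBB..
......BBB..
...........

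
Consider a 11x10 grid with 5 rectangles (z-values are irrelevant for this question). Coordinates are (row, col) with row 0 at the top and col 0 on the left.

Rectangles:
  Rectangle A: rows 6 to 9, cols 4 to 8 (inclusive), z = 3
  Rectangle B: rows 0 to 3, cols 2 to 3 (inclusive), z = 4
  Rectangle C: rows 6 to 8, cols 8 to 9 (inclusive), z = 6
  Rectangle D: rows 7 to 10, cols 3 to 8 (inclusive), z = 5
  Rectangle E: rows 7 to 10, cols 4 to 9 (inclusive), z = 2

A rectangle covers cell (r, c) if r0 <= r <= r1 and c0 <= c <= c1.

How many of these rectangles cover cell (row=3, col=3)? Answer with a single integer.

Check cell (3,3):
  A: rows 6-9 cols 4-8 -> outside (row miss)
  B: rows 0-3 cols 2-3 -> covers
  C: rows 6-8 cols 8-9 -> outside (row miss)
  D: rows 7-10 cols 3-8 -> outside (row miss)
  E: rows 7-10 cols 4-9 -> outside (row miss)
Count covering = 1

Answer: 1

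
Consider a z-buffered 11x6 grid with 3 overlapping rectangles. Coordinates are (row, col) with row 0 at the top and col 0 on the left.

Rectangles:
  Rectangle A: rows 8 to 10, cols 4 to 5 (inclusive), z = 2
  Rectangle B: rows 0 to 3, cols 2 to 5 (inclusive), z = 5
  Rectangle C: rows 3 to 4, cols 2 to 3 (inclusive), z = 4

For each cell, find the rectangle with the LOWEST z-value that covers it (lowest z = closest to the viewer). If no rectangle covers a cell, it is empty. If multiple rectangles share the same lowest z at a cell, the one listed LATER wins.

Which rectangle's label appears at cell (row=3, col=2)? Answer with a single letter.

Check cell (3,2):
  A: rows 8-10 cols 4-5 -> outside (row miss)
  B: rows 0-3 cols 2-5 z=5 -> covers; best now B (z=5)
  C: rows 3-4 cols 2-3 z=4 -> covers; best now C (z=4)
Winner: C at z=4

Answer: C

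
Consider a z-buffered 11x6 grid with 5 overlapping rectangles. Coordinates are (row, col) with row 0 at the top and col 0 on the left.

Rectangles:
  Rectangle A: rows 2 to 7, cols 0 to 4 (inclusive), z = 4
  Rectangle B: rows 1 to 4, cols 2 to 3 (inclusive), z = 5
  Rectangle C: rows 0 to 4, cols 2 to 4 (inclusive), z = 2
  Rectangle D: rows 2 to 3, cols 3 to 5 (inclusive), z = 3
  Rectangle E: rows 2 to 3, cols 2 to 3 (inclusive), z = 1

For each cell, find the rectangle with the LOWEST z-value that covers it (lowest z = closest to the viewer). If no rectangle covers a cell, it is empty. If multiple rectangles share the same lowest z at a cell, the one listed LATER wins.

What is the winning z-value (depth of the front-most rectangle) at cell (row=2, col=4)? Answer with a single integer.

Check cell (2,4):
  A: rows 2-7 cols 0-4 z=4 -> covers; best now A (z=4)
  B: rows 1-4 cols 2-3 -> outside (col miss)
  C: rows 0-4 cols 2-4 z=2 -> covers; best now C (z=2)
  D: rows 2-3 cols 3-5 z=3 -> covers; best now C (z=2)
  E: rows 2-3 cols 2-3 -> outside (col miss)
Winner: C at z=2

Answer: 2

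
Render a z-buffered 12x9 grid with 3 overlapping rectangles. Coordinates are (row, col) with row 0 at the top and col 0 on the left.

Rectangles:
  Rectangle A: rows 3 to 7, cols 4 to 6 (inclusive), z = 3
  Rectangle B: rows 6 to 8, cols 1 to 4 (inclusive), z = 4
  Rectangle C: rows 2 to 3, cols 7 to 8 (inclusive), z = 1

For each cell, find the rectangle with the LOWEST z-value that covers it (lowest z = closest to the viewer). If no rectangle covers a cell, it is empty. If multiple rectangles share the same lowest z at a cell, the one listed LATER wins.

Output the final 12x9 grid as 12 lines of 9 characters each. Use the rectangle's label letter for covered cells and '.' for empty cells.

.........
.........
.......CC
....AAACC
....AAA..
....AAA..
.BBBAAA..
.BBBAAA..
.BBBB....
.........
.........
.........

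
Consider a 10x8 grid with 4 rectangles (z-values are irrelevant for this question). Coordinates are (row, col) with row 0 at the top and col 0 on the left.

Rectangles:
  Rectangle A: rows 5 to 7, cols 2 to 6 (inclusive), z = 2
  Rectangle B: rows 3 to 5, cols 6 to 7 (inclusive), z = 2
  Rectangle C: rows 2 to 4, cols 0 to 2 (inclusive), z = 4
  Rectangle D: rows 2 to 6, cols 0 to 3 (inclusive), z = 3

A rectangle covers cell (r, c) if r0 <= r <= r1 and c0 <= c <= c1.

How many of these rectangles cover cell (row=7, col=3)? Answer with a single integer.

Answer: 1

Derivation:
Check cell (7,3):
  A: rows 5-7 cols 2-6 -> covers
  B: rows 3-5 cols 6-7 -> outside (row miss)
  C: rows 2-4 cols 0-2 -> outside (row miss)
  D: rows 2-6 cols 0-3 -> outside (row miss)
Count covering = 1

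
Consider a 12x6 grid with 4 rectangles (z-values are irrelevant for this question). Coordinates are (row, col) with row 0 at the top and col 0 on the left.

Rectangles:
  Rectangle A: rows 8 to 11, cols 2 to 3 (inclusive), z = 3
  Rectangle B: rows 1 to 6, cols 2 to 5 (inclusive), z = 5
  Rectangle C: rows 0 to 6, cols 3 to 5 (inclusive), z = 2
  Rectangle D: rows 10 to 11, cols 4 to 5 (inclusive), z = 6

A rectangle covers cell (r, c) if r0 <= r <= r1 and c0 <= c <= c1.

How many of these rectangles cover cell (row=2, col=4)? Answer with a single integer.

Answer: 2

Derivation:
Check cell (2,4):
  A: rows 8-11 cols 2-3 -> outside (row miss)
  B: rows 1-6 cols 2-5 -> covers
  C: rows 0-6 cols 3-5 -> covers
  D: rows 10-11 cols 4-5 -> outside (row miss)
Count covering = 2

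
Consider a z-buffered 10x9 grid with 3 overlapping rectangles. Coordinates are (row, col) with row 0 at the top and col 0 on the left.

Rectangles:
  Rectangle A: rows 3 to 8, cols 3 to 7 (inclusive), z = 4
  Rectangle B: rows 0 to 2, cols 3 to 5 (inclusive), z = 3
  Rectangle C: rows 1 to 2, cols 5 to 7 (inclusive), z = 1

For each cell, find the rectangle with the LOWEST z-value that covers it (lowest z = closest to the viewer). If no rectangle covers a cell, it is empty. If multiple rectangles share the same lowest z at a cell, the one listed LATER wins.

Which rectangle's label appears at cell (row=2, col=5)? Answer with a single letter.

Check cell (2,5):
  A: rows 3-8 cols 3-7 -> outside (row miss)
  B: rows 0-2 cols 3-5 z=3 -> covers; best now B (z=3)
  C: rows 1-2 cols 5-7 z=1 -> covers; best now C (z=1)
Winner: C at z=1

Answer: C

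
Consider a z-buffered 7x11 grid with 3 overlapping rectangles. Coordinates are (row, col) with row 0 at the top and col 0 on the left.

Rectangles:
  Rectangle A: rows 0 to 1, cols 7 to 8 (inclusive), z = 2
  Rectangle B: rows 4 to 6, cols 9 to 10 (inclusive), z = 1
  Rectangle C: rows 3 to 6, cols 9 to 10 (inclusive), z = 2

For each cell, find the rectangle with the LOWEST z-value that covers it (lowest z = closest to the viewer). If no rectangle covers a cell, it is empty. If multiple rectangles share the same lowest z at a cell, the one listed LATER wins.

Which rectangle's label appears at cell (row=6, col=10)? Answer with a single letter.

Answer: B

Derivation:
Check cell (6,10):
  A: rows 0-1 cols 7-8 -> outside (row miss)
  B: rows 4-6 cols 9-10 z=1 -> covers; best now B (z=1)
  C: rows 3-6 cols 9-10 z=2 -> covers; best now B (z=1)
Winner: B at z=1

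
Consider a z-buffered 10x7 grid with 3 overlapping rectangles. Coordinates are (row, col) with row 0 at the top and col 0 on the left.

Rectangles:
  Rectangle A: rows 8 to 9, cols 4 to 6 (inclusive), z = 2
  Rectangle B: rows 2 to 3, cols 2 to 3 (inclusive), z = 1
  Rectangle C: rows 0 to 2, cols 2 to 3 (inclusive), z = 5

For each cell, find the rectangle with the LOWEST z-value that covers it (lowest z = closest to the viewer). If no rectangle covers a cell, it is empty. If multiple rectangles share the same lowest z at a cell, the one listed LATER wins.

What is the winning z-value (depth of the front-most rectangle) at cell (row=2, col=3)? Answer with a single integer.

Check cell (2,3):
  A: rows 8-9 cols 4-6 -> outside (row miss)
  B: rows 2-3 cols 2-3 z=1 -> covers; best now B (z=1)
  C: rows 0-2 cols 2-3 z=5 -> covers; best now B (z=1)
Winner: B at z=1

Answer: 1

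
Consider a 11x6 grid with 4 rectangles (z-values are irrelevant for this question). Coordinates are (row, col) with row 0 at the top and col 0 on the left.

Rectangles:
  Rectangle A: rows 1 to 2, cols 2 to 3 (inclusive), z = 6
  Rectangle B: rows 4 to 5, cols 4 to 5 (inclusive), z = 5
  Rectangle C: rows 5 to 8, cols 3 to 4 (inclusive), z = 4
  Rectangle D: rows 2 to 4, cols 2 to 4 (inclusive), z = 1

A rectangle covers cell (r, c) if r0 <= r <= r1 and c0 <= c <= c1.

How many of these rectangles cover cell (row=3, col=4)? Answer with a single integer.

Check cell (3,4):
  A: rows 1-2 cols 2-3 -> outside (row miss)
  B: rows 4-5 cols 4-5 -> outside (row miss)
  C: rows 5-8 cols 3-4 -> outside (row miss)
  D: rows 2-4 cols 2-4 -> covers
Count covering = 1

Answer: 1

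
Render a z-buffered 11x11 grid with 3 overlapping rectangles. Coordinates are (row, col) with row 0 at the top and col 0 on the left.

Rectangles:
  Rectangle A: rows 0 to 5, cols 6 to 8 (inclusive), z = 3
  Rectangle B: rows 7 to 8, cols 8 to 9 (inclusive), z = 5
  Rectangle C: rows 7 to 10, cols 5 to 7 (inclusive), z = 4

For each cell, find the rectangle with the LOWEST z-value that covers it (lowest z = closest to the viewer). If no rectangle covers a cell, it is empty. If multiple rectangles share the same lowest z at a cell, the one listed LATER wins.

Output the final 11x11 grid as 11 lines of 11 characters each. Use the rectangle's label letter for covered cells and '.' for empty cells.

......AAA..
......AAA..
......AAA..
......AAA..
......AAA..
......AAA..
...........
.....CCCBB.
.....CCCBB.
.....CCC...
.....CCC...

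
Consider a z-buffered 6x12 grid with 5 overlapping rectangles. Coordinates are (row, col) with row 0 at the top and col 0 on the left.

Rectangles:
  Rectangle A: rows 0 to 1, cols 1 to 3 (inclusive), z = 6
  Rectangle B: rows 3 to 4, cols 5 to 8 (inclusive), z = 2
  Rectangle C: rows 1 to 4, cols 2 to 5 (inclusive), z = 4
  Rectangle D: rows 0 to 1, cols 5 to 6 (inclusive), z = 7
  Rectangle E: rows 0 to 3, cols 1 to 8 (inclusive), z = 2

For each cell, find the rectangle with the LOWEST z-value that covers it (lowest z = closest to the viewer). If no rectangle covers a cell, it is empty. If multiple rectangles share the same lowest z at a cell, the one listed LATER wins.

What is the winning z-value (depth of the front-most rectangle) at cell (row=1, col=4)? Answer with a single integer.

Answer: 2

Derivation:
Check cell (1,4):
  A: rows 0-1 cols 1-3 -> outside (col miss)
  B: rows 3-4 cols 5-8 -> outside (row miss)
  C: rows 1-4 cols 2-5 z=4 -> covers; best now C (z=4)
  D: rows 0-1 cols 5-6 -> outside (col miss)
  E: rows 0-3 cols 1-8 z=2 -> covers; best now E (z=2)
Winner: E at z=2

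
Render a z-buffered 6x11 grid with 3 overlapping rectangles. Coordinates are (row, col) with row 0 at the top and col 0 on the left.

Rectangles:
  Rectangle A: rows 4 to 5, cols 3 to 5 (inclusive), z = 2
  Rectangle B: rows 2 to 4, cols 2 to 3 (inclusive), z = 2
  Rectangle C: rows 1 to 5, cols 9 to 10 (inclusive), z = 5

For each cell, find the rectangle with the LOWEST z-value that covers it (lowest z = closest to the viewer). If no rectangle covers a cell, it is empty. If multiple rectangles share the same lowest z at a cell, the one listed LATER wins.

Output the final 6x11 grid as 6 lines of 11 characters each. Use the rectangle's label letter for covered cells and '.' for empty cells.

...........
.........CC
..BB.....CC
..BB.....CC
..BBAA...CC
...AAA...CC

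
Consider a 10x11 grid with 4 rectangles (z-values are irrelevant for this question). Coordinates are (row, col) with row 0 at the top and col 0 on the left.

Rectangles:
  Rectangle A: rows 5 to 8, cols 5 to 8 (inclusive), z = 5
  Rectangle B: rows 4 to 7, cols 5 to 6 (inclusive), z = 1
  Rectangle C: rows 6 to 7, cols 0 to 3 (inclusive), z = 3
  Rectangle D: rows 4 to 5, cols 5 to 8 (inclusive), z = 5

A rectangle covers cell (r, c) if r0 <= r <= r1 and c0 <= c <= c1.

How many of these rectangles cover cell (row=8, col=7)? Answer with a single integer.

Answer: 1

Derivation:
Check cell (8,7):
  A: rows 5-8 cols 5-8 -> covers
  B: rows 4-7 cols 5-6 -> outside (row miss)
  C: rows 6-7 cols 0-3 -> outside (row miss)
  D: rows 4-5 cols 5-8 -> outside (row miss)
Count covering = 1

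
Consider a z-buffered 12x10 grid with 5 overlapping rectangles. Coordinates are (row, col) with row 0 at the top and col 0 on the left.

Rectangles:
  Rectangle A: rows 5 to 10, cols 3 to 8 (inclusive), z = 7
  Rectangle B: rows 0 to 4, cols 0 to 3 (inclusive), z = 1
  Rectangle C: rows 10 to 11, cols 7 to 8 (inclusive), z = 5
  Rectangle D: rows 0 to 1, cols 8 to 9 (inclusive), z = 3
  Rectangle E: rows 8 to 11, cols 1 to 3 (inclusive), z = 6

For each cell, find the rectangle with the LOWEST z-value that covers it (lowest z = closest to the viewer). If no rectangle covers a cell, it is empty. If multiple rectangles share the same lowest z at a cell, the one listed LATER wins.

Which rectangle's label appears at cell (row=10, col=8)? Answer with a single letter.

Check cell (10,8):
  A: rows 5-10 cols 3-8 z=7 -> covers; best now A (z=7)
  B: rows 0-4 cols 0-3 -> outside (row miss)
  C: rows 10-11 cols 7-8 z=5 -> covers; best now C (z=5)
  D: rows 0-1 cols 8-9 -> outside (row miss)
  E: rows 8-11 cols 1-3 -> outside (col miss)
Winner: C at z=5

Answer: C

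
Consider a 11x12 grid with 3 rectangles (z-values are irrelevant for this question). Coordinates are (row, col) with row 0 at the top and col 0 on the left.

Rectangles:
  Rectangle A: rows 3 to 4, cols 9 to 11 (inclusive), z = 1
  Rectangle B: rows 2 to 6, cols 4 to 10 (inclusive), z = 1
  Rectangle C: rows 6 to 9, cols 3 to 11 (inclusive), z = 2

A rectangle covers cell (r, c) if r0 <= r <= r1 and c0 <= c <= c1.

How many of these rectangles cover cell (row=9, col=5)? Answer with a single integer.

Answer: 1

Derivation:
Check cell (9,5):
  A: rows 3-4 cols 9-11 -> outside (row miss)
  B: rows 2-6 cols 4-10 -> outside (row miss)
  C: rows 6-9 cols 3-11 -> covers
Count covering = 1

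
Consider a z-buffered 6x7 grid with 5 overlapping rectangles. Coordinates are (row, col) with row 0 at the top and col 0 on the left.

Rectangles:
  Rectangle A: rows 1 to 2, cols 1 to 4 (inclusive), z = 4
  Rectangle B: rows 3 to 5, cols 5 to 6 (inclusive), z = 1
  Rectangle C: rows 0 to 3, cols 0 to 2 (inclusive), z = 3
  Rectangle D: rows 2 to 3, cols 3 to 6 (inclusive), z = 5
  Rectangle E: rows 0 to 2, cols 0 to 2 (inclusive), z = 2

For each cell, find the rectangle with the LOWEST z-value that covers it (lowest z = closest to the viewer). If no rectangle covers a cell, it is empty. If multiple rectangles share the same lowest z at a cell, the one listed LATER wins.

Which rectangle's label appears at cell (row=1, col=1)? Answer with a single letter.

Check cell (1,1):
  A: rows 1-2 cols 1-4 z=4 -> covers; best now A (z=4)
  B: rows 3-5 cols 5-6 -> outside (row miss)
  C: rows 0-3 cols 0-2 z=3 -> covers; best now C (z=3)
  D: rows 2-3 cols 3-6 -> outside (row miss)
  E: rows 0-2 cols 0-2 z=2 -> covers; best now E (z=2)
Winner: E at z=2

Answer: E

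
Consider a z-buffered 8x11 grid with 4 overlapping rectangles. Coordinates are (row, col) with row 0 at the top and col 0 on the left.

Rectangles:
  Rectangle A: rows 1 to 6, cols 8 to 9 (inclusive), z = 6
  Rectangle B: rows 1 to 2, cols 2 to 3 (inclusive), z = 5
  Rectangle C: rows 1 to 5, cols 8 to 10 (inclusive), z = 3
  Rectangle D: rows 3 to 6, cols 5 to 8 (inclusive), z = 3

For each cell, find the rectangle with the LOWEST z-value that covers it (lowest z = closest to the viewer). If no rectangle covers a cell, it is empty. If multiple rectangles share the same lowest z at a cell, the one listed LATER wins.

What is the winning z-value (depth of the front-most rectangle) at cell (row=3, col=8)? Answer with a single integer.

Answer: 3

Derivation:
Check cell (3,8):
  A: rows 1-6 cols 8-9 z=6 -> covers; best now A (z=6)
  B: rows 1-2 cols 2-3 -> outside (row miss)
  C: rows 1-5 cols 8-10 z=3 -> covers; best now C (z=3)
  D: rows 3-6 cols 5-8 z=3 -> covers; best now D (z=3)
Winner: D at z=3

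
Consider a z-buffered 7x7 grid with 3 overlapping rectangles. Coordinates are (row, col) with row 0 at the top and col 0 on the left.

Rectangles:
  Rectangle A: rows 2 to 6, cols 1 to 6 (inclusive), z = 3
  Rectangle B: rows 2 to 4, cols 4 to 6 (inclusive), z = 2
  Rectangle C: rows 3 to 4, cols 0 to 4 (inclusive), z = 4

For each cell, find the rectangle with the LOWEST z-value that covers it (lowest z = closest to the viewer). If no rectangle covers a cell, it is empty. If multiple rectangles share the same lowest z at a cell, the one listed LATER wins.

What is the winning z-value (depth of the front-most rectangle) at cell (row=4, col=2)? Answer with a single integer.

Answer: 3

Derivation:
Check cell (4,2):
  A: rows 2-6 cols 1-6 z=3 -> covers; best now A (z=3)
  B: rows 2-4 cols 4-6 -> outside (col miss)
  C: rows 3-4 cols 0-4 z=4 -> covers; best now A (z=3)
Winner: A at z=3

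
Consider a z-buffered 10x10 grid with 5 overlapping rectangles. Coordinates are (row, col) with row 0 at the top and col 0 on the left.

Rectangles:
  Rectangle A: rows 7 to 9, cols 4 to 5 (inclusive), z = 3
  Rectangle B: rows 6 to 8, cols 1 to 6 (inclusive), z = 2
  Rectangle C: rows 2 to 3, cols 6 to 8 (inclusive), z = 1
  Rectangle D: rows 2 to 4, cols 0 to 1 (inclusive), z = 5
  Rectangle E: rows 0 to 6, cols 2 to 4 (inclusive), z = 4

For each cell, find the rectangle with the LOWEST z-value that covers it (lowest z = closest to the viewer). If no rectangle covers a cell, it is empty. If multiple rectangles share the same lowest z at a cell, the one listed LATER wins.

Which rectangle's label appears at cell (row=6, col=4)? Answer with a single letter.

Answer: B

Derivation:
Check cell (6,4):
  A: rows 7-9 cols 4-5 -> outside (row miss)
  B: rows 6-8 cols 1-6 z=2 -> covers; best now B (z=2)
  C: rows 2-3 cols 6-8 -> outside (row miss)
  D: rows 2-4 cols 0-1 -> outside (row miss)
  E: rows 0-6 cols 2-4 z=4 -> covers; best now B (z=2)
Winner: B at z=2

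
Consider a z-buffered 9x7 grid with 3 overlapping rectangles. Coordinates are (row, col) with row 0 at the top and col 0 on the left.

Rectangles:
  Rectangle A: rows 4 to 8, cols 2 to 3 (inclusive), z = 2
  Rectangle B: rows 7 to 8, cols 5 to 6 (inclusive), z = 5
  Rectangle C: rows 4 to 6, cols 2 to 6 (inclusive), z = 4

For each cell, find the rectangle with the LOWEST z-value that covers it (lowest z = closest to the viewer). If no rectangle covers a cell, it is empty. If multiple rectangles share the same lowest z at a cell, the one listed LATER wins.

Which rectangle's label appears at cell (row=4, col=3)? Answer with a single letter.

Answer: A

Derivation:
Check cell (4,3):
  A: rows 4-8 cols 2-3 z=2 -> covers; best now A (z=2)
  B: rows 7-8 cols 5-6 -> outside (row miss)
  C: rows 4-6 cols 2-6 z=4 -> covers; best now A (z=2)
Winner: A at z=2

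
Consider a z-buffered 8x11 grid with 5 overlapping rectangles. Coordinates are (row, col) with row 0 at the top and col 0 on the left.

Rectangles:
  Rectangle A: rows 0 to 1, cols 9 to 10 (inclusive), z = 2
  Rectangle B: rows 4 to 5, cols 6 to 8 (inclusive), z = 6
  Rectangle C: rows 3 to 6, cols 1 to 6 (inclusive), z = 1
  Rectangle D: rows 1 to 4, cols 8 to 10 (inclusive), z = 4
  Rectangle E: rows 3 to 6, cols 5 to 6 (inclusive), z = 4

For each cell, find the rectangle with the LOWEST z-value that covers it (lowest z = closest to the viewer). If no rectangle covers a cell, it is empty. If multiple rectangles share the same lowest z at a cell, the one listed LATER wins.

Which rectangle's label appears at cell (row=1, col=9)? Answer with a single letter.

Check cell (1,9):
  A: rows 0-1 cols 9-10 z=2 -> covers; best now A (z=2)
  B: rows 4-5 cols 6-8 -> outside (row miss)
  C: rows 3-6 cols 1-6 -> outside (row miss)
  D: rows 1-4 cols 8-10 z=4 -> covers; best now A (z=2)
  E: rows 3-6 cols 5-6 -> outside (row miss)
Winner: A at z=2

Answer: A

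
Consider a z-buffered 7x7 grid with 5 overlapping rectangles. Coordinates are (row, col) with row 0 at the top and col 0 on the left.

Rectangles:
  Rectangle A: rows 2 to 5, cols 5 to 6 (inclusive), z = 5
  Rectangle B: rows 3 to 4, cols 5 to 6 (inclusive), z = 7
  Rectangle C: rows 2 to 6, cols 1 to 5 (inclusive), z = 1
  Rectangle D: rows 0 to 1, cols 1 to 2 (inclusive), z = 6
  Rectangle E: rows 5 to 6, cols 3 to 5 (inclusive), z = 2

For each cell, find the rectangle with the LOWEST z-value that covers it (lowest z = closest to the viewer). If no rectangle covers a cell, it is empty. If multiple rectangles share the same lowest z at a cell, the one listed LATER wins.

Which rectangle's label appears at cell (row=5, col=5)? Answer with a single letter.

Answer: C

Derivation:
Check cell (5,5):
  A: rows 2-5 cols 5-6 z=5 -> covers; best now A (z=5)
  B: rows 3-4 cols 5-6 -> outside (row miss)
  C: rows 2-6 cols 1-5 z=1 -> covers; best now C (z=1)
  D: rows 0-1 cols 1-2 -> outside (row miss)
  E: rows 5-6 cols 3-5 z=2 -> covers; best now C (z=1)
Winner: C at z=1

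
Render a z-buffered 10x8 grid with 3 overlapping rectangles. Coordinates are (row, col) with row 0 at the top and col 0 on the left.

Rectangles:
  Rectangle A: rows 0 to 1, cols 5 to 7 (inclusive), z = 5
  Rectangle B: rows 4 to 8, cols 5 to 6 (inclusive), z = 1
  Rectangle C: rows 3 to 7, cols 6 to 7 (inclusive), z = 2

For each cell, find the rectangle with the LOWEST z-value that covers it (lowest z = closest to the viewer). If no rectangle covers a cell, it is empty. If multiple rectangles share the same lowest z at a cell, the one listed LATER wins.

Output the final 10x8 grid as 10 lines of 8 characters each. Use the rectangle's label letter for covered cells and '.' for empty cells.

.....AAA
.....AAA
........
......CC
.....BBC
.....BBC
.....BBC
.....BBC
.....BB.
........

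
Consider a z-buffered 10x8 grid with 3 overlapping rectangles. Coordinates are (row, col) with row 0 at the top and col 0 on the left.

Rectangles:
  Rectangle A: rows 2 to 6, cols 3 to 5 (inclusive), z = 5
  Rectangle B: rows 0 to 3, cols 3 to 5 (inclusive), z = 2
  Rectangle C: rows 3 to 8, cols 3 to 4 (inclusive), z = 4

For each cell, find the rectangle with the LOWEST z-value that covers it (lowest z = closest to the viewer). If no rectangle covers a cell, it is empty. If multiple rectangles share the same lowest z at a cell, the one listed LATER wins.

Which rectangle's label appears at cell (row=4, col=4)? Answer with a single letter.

Check cell (4,4):
  A: rows 2-6 cols 3-5 z=5 -> covers; best now A (z=5)
  B: rows 0-3 cols 3-5 -> outside (row miss)
  C: rows 3-8 cols 3-4 z=4 -> covers; best now C (z=4)
Winner: C at z=4

Answer: C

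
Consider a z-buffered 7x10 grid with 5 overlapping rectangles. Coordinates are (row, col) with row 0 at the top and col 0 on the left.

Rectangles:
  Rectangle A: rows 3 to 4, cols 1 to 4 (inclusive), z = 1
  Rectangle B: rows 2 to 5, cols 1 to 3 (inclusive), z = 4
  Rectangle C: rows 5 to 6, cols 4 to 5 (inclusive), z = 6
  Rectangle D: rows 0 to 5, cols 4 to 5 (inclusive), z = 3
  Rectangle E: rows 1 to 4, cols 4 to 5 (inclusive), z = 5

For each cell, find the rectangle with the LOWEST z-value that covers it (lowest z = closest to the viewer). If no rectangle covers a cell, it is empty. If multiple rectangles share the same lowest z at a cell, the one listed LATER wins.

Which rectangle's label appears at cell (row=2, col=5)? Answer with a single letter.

Check cell (2,5):
  A: rows 3-4 cols 1-4 -> outside (row miss)
  B: rows 2-5 cols 1-3 -> outside (col miss)
  C: rows 5-6 cols 4-5 -> outside (row miss)
  D: rows 0-5 cols 4-5 z=3 -> covers; best now D (z=3)
  E: rows 1-4 cols 4-5 z=5 -> covers; best now D (z=3)
Winner: D at z=3

Answer: D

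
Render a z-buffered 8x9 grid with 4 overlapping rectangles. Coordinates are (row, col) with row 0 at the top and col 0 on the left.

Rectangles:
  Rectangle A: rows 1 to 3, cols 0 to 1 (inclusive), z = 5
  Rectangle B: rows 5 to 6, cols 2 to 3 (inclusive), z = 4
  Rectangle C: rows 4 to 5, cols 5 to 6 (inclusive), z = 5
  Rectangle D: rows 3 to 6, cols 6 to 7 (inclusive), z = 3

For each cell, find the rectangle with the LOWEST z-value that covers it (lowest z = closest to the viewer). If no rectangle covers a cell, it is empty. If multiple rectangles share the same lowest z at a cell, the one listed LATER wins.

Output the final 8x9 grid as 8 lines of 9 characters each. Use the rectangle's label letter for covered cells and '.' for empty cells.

.........
AA.......
AA.......
AA....DD.
.....CDD.
..BB.CDD.
..BB..DD.
.........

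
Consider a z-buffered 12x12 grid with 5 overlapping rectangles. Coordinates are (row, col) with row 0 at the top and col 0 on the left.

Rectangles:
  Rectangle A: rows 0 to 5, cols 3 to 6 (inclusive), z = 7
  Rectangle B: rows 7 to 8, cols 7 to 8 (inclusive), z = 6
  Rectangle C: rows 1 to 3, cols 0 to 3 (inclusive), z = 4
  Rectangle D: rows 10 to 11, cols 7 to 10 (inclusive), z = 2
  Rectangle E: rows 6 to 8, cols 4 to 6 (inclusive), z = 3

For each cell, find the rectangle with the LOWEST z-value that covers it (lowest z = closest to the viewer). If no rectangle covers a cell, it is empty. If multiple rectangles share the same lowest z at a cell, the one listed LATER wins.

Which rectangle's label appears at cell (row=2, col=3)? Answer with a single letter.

Check cell (2,3):
  A: rows 0-5 cols 3-6 z=7 -> covers; best now A (z=7)
  B: rows 7-8 cols 7-8 -> outside (row miss)
  C: rows 1-3 cols 0-3 z=4 -> covers; best now C (z=4)
  D: rows 10-11 cols 7-10 -> outside (row miss)
  E: rows 6-8 cols 4-6 -> outside (row miss)
Winner: C at z=4

Answer: C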